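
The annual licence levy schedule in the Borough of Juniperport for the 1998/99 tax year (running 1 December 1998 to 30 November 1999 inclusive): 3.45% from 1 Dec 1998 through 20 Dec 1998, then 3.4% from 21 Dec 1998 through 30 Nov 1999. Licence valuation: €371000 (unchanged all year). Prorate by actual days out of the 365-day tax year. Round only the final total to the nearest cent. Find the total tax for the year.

1 Dec – 20 Dec 1998: 20 days at 3.45% → €371000 × 3.45% × 20/365 = €701.3425
21 Dec 1998 – 30 Nov 1999: 345 days at 3.4% → €371000 × 3.4% × 345/365 = €11922.8219
Total = €12624.1644

€12624.16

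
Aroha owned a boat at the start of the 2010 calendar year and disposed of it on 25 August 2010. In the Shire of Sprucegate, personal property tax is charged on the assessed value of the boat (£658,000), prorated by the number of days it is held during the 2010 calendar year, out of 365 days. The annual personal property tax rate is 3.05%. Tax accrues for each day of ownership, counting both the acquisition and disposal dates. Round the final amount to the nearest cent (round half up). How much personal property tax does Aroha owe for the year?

£13,031.10

Days held (1 January – 25 August 2010): 237 out of 365
Tax = £658,000 × 3.05% × 237/365 = £13,031.1041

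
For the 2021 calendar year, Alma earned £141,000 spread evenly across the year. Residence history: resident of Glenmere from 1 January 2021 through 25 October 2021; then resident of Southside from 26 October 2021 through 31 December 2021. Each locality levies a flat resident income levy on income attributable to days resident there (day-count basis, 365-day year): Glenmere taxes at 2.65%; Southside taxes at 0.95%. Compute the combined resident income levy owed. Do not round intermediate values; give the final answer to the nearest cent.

£3,296.50

Glenmere, 1 January – 25 October 2021: 298 days → £141,000 × 2.65% × 298/365 = £3,050.6219
Southside, 26 October – 31 December 2021: 67 days → £141,000 × 0.95% × 67/365 = £245.8808
Total = £3,296.5027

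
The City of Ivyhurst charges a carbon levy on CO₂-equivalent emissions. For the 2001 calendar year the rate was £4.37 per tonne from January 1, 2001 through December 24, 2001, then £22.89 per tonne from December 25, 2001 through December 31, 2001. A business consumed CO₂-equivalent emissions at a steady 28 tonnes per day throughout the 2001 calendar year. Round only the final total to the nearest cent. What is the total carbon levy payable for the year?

£48291.32

January 1 – December 24, 2001: 358 days × 28 tonnes/day = 10,024 tonnes at £4.37/tonne → £43804.88
December 25 – December 31, 2001: 7 days × 28 tonnes/day = 196 tonnes at £22.89/tonne → £4486.44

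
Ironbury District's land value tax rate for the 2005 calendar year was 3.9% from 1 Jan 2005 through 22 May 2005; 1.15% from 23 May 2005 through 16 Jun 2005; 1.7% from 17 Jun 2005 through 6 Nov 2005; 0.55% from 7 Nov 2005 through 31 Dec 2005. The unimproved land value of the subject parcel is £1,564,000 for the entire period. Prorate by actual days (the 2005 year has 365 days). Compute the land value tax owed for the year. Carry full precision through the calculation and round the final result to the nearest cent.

£36,674.73

1 Jan – 22 May 2005: 142 days at 3.9% → £1,564,000 × 3.9% × 142/365 = £23,729.9507
23 May – 16 Jun 2005: 25 days at 1.15% → £1,564,000 × 1.15% × 25/365 = £1,231.9178
17 Jun – 6 Nov 2005: 143 days at 1.7% → £1,564,000 × 1.7% × 143/365 = £10,416.6685
7 Nov – 31 Dec 2005: 55 days at 0.55% → £1,564,000 × 0.55% × 55/365 = £1,296.1918
Total = £36,674.7288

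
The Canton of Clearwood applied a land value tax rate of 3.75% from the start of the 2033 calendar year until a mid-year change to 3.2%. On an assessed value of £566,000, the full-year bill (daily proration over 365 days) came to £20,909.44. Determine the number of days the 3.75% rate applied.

328 days

Let d = days at the first rate; then 365 − d days at the second rate.
£566,000 × [3.75%·d + 3.2%·(365−d)] / 365 = £20,909.44
Solving gives d = 328, so the new rate took effect on 25 November 2033.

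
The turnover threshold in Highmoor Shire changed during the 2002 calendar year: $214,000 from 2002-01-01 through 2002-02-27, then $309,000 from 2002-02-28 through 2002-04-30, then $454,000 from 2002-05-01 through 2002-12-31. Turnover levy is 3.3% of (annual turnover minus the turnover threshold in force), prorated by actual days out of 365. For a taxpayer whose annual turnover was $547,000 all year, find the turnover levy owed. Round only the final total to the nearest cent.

2002-01-01 to 2002-02-27: 58 days, exemption $214,000 → ($547,000 − $214,000) × 3.3% × 58/365 = $1,746.1973
2002-02-28 to 2002-04-30: 62 days, exemption $309,000 → ($547,000 − $309,000) × 3.3% × 62/365 = $1,334.1041
2002-05-01 to 2002-12-31: 245 days, exemption $454,000 → ($547,000 − $454,000) × 3.3% × 245/365 = $2,060.0137
Total = $5,140.3151

$5,140.32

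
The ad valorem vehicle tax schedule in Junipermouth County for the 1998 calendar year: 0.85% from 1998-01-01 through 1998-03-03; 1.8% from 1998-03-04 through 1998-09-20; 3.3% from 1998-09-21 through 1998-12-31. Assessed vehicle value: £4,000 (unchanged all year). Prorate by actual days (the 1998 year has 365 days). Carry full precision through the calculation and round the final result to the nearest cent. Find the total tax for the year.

£82.31

1998-01-01 to 1998-03-03: 62 days at 0.85% → £4,000 × 0.85% × 62/365 = £5.7753
1998-03-04 to 1998-09-20: 201 days at 1.8% → £4,000 × 1.8% × 201/365 = £39.6493
1998-09-21 to 1998-12-31: 102 days at 3.3% → £4,000 × 3.3% × 102/365 = £36.8877
Total = £82.3123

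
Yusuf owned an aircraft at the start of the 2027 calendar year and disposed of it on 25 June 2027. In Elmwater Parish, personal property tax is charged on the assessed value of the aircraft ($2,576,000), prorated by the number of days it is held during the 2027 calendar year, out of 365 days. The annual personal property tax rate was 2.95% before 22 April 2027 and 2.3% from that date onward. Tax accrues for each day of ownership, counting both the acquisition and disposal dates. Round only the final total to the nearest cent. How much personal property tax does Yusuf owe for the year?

1 January – 21 April 2027: 111 days at 2.95% → $2,576,000 × 2.95% × 111/365 = $23,109.8959
22 April – 25 June 2027: 65 days at 2.3% → $2,576,000 × 2.3% × 65/365 = $10,551.0137
Total = $33,660.9096

$33,660.91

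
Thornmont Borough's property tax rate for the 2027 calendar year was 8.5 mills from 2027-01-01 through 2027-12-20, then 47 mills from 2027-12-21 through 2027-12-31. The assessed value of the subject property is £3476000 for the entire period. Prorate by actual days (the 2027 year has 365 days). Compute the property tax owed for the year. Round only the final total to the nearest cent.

£33579.11

2027-01-01 to 2027-12-20: 354 days at 8.5 mills → £3476000 × 0.85% × 354/365 = £28655.5726
2027-12-21 to 2027-12-31: 11 days at 47 mills → £3476000 × 4.7% × 11/365 = £4923.5397
Total = £33579.1123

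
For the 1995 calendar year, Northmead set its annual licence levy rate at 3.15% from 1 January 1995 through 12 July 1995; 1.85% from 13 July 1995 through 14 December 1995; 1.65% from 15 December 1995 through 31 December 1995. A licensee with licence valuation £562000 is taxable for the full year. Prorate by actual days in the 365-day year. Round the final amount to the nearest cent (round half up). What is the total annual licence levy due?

£14207.82

1 January – 12 July 1995: 193 days at 3.15% → £562000 × 3.15% × 193/365 = £9360.7644
13 July – 14 December 1995: 155 days at 1.85% → £562000 × 1.85% × 155/365 = £4415.1644
15 December – 31 December 1995: 17 days at 1.65% → £562000 × 1.65% × 17/365 = £431.8932
Total = £14207.8219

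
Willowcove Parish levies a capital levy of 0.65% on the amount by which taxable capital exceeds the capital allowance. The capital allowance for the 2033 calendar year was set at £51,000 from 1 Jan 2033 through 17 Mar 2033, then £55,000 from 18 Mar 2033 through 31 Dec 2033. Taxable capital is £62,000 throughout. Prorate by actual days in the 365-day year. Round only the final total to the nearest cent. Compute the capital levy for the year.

£50.91

1 Jan – 17 Mar 2033: 76 days, exemption £51,000 → (£62,000 − £51,000) × 0.65% × 76/365 = £14.8877
18 Mar – 31 Dec 2033: 289 days, exemption £55,000 → (£62,000 − £55,000) × 0.65% × 289/365 = £36.0260
Total = £50.9137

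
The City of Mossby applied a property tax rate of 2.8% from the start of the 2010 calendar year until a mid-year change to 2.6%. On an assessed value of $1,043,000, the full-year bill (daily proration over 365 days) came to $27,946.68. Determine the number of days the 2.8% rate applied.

145 days

Let d = days at the first rate; then 365 − d days at the second rate.
$1,043,000 × [2.8%·d + 2.6%·(365−d)] / 365 = $27,946.68
Solving gives d = 145, so the new rate took effect on May 26, 2010.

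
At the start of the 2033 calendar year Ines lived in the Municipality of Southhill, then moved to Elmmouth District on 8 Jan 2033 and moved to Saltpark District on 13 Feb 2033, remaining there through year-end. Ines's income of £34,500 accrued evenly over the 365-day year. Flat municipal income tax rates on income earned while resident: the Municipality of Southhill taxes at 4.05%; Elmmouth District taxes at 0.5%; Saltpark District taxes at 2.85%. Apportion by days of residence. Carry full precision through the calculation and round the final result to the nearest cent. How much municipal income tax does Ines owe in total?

The Municipality of Southhill, 1 Jan – 7 Jan 2033: 7 days → £34,500 × 4.05% × 7/365 = £26.7966
Elmmouth District, 8 Jan – 12 Feb 2033: 36 days → £34,500 × 0.5% × 36/365 = £17.0137
Saltpark District, 13 Feb – 31 Dec 2033: 322 days → £34,500 × 2.85% × 322/365 = £867.4151
Total = £911.2253

£911.23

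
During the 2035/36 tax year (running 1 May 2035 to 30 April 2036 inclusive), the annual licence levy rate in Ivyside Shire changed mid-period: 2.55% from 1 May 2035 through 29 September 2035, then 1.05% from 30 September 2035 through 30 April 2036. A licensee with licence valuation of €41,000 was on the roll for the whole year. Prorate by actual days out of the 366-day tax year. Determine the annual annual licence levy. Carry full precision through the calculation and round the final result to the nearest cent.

€685.91

1 May – 29 September 2035: 152 days at 2.55% → €41,000 × 2.55% × 152/366 = €434.1967
30 September 2035 – 30 April 2036: 214 days at 1.05% → €41,000 × 1.05% × 214/366 = €251.7131
Total = €685.9098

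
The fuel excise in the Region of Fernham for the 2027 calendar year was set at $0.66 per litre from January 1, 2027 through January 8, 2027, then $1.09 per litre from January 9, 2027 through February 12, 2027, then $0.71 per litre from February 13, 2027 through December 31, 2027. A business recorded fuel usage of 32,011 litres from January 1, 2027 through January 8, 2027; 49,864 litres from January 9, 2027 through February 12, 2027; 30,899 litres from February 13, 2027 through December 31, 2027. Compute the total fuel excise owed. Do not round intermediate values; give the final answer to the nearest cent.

January 1 – January 8, 2027: 32,011 litres at $0.66/litre → $21,127.26
January 9 – February 12, 2027: 49,864 litres at $1.09/litre → $54,351.76
February 13 – December 31, 2027: 30,899 litres at $0.71/litre → $21,938.29

$97,417.31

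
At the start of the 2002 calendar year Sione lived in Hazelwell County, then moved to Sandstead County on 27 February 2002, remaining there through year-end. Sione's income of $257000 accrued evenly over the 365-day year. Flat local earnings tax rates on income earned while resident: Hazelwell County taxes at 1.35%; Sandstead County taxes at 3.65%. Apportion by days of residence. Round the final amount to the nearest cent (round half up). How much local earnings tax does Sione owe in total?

Hazelwell County, 1 January – 26 February 2002: 57 days → $257000 × 1.35% × 57/365 = $541.8123
Sandstead County, 27 February – 31 December 2002: 308 days → $257000 × 3.65% × 308/365 = $7915.6000
Total = $8457.4123

$8457.41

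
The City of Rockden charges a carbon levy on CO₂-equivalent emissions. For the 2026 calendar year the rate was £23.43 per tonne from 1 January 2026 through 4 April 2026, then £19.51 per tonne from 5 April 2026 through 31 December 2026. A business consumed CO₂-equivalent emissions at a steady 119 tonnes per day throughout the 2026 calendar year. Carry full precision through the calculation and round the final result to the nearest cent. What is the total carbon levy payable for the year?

£891,265.97

1 January – 4 April 2026: 94 days × 119 tonnes/day = 11,186 tonnes at £23.43/tonne → £262,087.98
5 April – 31 December 2026: 271 days × 119 tonnes/day = 32,249 tonnes at £19.51/tonne → £629,177.99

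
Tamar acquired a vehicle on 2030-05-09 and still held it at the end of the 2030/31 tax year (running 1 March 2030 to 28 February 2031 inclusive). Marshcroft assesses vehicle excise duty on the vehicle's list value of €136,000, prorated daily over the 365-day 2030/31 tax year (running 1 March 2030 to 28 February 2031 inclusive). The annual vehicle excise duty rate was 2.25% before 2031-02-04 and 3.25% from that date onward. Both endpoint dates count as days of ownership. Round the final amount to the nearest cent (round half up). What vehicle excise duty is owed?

€2,574.68

2030-05-09 to 2031-02-03: 271 days at 2.25% → €136,000 × 2.25% × 271/365 = €2,271.9452
2031-02-04 to 2031-02-28: 25 days at 3.25% → €136,000 × 3.25% × 25/365 = €302.7397
Total = €2,574.6849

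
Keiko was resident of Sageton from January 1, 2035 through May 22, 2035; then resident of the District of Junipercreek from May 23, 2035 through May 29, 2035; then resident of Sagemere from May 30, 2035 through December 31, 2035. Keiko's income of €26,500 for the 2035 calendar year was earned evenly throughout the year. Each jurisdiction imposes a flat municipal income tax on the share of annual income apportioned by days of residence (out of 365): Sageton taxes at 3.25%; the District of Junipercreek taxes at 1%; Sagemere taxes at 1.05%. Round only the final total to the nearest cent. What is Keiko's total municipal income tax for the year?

Sageton, January 1 – May 22, 2035: 142 days → €26,500 × 3.25% × 142/365 = €335.0616
The District of Junipercreek, May 23 – May 29, 2035: 7 days → €26,500 × 1% × 7/365 = €5.0822
Sagemere, May 30 – December 31, 2035: 216 days → €26,500 × 1.05% × 216/365 = €164.6630
Total = €504.8068

€504.81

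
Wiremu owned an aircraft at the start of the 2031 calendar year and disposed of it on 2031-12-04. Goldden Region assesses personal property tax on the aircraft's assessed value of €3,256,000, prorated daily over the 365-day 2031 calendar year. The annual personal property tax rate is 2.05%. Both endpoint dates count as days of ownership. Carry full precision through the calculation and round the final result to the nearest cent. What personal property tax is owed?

€61,810.48

Days held (2031-01-01 to 2031-12-04): 338 out of 365
Tax = €3,256,000 × 2.05% × 338/365 = €61,810.4767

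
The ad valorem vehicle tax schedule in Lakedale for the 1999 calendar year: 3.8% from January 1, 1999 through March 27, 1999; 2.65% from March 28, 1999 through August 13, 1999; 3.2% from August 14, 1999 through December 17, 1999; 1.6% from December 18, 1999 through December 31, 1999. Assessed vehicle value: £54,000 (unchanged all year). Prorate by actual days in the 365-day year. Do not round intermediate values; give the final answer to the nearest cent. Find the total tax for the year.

January 1 – March 27, 1999: 86 days at 3.8% → £54,000 × 3.8% × 86/365 = £483.4849
March 28 – August 13, 1999: 139 days at 2.65% → £54,000 × 2.65% × 139/365 = £544.9562
August 14 – December 17, 1999: 126 days at 3.2% → £54,000 × 3.2% × 126/365 = £596.5151
December 18 – December 31, 1999: 14 days at 1.6% → £54,000 × 1.6% × 14/365 = £33.1397
Total = £1,658.0959

£1,658.10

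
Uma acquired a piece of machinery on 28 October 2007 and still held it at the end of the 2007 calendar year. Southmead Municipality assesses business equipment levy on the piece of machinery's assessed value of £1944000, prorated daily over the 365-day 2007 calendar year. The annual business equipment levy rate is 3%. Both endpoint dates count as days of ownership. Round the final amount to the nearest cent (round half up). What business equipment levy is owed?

Days held (28 October – 31 December 2007): 65 out of 365
Tax = £1944000 × 3% × 65/365 = £10385.7534

£10385.75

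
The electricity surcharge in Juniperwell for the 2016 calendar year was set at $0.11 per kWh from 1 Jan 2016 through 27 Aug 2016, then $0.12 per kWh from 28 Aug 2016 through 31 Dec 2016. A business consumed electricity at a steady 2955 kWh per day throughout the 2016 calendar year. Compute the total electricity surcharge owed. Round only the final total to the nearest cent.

$122,691.60

1 Jan – 27 Aug 2016: 240 days × 2955 kWh/day = 709,200 kWh at $0.11/kWh → $78,012.00
28 Aug – 31 Dec 2016: 126 days × 2955 kWh/day = 372,330 kWh at $0.12/kWh → $44,679.60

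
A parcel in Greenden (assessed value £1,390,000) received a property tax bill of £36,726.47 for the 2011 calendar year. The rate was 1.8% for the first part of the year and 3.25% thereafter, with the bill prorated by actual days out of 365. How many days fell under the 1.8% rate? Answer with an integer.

153 days

Let d = days at the first rate; then 365 − d days at the second rate.
£1,390,000 × [1.8%·d + 3.25%·(365−d)] / 365 = £36,726.47
Solving gives d = 153, so the new rate took effect on 3 June 2011.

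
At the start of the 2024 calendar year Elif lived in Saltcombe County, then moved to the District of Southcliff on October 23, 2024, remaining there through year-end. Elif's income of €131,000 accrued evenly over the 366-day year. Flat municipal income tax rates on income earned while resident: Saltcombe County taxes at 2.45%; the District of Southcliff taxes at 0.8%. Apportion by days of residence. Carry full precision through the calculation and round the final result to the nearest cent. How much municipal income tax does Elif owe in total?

€2,796.10

Saltcombe County, January 1 – October 22, 2024: 296 days → €131,000 × 2.45% × 296/366 = €2,595.6612
The District of Southcliff, October 23 – December 31, 2024: 70 days → €131,000 × 0.8% × 70/366 = €200.4372
Total = €2,796.0984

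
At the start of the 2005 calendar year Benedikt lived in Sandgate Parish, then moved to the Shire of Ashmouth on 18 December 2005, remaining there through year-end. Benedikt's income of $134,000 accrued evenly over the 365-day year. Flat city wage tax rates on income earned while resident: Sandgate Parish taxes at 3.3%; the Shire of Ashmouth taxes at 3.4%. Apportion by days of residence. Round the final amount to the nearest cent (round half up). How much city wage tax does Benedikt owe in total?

Sandgate Parish, 1 January – 17 December 2005: 351 days → $134,000 × 3.3% × 351/365 = $4,252.3890
The Shire of Ashmouth, 18 December – 31 December 2005: 14 days → $134,000 × 3.4% × 14/365 = $174.7507
Total = $4,427.1397

$4,427.14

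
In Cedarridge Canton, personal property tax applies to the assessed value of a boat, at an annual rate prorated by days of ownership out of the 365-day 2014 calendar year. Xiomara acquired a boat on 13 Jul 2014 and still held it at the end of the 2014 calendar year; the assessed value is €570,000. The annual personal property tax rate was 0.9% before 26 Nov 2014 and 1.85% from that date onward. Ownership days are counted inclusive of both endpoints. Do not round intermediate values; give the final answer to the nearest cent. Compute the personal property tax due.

€2,951.51

13 Jul – 25 Nov 2014: 136 days at 0.9% → €570,000 × 0.9% × 136/365 = €1,911.4521
26 Nov – 31 Dec 2014: 36 days at 1.85% → €570,000 × 1.85% × 36/365 = €1,040.0548
Total = €2,951.5068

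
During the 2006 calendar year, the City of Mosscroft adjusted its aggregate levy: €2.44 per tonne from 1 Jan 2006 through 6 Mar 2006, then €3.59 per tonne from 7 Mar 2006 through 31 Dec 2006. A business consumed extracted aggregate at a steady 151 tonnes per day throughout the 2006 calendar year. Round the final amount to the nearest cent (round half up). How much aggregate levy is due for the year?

€186,575.60

1 Jan – 6 Mar 2006: 65 days × 151 tonnes/day = 9,815 tonnes at €2.44/tonne → €23,948.60
7 Mar – 31 Dec 2006: 300 days × 151 tonnes/day = 45,300 tonnes at €3.59/tonne → €162,627.00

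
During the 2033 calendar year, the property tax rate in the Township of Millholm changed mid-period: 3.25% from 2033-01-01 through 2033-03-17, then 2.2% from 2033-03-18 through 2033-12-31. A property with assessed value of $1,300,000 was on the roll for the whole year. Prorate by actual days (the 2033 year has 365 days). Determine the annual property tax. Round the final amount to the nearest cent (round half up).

2033-01-01 to 2033-03-17: 76 days at 3.25% → $1,300,000 × 3.25% × 76/365 = $8,797.2603
2033-03-18 to 2033-12-31: 289 days at 2.2% → $1,300,000 × 2.2% × 289/365 = $22,644.9315
Total = $31,442.1918

$31,442.19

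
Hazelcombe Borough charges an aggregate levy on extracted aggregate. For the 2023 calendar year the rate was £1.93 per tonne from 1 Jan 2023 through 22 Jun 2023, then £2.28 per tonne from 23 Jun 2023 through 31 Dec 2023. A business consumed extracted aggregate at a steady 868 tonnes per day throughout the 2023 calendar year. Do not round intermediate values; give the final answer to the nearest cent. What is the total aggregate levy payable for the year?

£669,792.20

1 Jan – 22 Jun 2023: 173 days × 868 tonnes/day = 150,164 tonnes at £1.93/tonne → £289,816.52
23 Jun – 31 Dec 2023: 192 days × 868 tonnes/day = 166,656 tonnes at £2.28/tonne → £379,975.68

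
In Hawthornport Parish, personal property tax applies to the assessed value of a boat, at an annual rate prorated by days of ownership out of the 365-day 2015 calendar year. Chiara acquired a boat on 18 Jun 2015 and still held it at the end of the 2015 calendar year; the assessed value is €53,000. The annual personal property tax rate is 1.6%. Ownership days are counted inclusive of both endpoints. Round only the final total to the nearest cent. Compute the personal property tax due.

€457.69

Days held (18 Jun – 31 Dec 2015): 197 out of 365
Tax = €53,000 × 1.6% × 197/365 = €457.6877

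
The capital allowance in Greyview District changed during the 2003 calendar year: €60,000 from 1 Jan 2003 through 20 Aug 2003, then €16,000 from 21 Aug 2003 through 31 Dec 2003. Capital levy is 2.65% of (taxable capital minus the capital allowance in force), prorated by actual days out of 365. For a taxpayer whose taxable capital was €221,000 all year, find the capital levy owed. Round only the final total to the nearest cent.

1 Jan – 20 Aug 2003: 232 days, exemption €60,000 → (€221,000 − €60,000) × 2.65% × 232/365 = €2,711.8575
21 Aug – 31 Dec 2003: 133 days, exemption €16,000 → (€221,000 − €16,000) × 2.65% × 133/365 = €1,979.5137
Total = €4,691.3712

€4,691.37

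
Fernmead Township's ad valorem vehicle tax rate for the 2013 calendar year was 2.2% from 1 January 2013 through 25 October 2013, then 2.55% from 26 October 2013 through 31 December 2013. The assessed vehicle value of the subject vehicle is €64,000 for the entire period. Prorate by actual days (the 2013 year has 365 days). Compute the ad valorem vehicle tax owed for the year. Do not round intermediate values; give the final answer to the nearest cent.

1 January – 25 October 2013: 298 days at 2.2% → €64,000 × 2.2% × 298/365 = €1,149.5452
26 October – 31 December 2013: 67 days at 2.55% → €64,000 × 2.55% × 67/365 = €299.5726
Total = €1,449.1178

€1,449.12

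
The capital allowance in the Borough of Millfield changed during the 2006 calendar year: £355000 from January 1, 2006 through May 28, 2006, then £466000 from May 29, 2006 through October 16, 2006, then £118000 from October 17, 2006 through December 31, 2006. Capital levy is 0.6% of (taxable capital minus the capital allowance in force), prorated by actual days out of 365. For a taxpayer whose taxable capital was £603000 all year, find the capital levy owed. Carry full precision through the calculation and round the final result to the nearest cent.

January 1 – May 28, 2006: 148 days, exemption £355000 → (£603000 − £355000) × 0.6% × 148/365 = £603.3534
May 29 – October 16, 2006: 141 days, exemption £466000 → (£603000 − £466000) × 0.6% × 141/365 = £317.5397
October 17 – December 31, 2006: 76 days, exemption £118000 → (£603000 − £118000) × 0.6% × 76/365 = £605.9178
Total = £1526.8110

£1526.81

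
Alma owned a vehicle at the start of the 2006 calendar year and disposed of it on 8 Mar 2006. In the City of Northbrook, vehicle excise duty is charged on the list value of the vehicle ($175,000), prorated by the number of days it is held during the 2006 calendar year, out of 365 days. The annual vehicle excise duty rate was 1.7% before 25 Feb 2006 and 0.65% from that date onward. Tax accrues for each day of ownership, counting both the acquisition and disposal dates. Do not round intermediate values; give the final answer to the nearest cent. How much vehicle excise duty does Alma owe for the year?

$485.68

1 Jan – 24 Feb 2006: 55 days at 1.7% → $175,000 × 1.7% × 55/365 = $448.2877
25 Feb – 8 Mar 2006: 12 days at 0.65% → $175,000 × 0.65% × 12/365 = $37.3973
Total = $485.6849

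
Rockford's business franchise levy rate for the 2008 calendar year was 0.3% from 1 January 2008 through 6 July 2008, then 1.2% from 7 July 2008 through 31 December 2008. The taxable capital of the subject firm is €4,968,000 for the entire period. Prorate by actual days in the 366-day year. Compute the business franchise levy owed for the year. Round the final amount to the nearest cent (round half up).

1 January – 6 July 2008: 188 days at 0.3% → €4,968,000 × 0.3% × 188/366 = €7,655.6066
7 July – 31 December 2008: 178 days at 1.2% → €4,968,000 × 1.2% × 178/366 = €28,993.5738
Total = €36,649.1803

€36,649.18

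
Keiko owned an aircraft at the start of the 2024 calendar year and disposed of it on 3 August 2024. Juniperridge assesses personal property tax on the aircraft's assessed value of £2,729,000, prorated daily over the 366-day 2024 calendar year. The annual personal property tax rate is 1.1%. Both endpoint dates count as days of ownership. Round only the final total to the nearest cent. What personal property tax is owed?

Days held (1 January – 3 August 2024): 216 out of 366
Tax = £2,729,000 × 1.1% × 216/366 = £17,716.1311

£17,716.13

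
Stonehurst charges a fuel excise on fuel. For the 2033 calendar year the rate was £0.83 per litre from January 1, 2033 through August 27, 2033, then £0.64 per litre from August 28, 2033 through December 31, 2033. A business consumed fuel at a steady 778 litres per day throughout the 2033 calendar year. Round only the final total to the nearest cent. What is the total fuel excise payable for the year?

£217,069.78

January 1 – August 27, 2033: 239 days × 778 litres/day = 185,942 litres at £0.83/litre → £154,331.86
August 28 – December 31, 2033: 126 days × 778 litres/day = 98,028 litres at £0.64/litre → £62,737.92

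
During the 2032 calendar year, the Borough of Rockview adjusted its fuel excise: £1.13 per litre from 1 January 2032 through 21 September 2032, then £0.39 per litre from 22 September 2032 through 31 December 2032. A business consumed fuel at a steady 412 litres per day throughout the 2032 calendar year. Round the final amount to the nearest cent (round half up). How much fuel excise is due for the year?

£139,602.08

1 January – 21 September 2032: 265 days × 412 litres/day = 109,180 litres at £1.13/litre → £123,373.40
22 September – 31 December 2032: 101 days × 412 litres/day = 41,612 litres at £0.39/litre → £16,228.68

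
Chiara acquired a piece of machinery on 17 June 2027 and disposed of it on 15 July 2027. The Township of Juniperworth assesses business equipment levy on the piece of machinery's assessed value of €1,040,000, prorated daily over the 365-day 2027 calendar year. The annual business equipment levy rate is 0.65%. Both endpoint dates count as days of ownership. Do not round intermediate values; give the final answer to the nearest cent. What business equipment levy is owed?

€537.10

Days held (17 June – 15 July 2027): 29 out of 365
Tax = €1,040,000 × 0.65% × 29/365 = €537.0959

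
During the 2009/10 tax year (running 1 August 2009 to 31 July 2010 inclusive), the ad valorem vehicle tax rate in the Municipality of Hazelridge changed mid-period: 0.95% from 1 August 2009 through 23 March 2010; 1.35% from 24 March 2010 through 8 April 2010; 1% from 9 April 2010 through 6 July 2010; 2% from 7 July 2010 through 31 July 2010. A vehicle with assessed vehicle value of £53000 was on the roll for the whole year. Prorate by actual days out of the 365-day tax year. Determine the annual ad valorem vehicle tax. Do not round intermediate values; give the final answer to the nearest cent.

1 August 2009 – 23 March 2010: 235 days at 0.95% → £53000 × 0.95% × 235/365 = £324.1712
24 March – 8 April 2010: 16 days at 1.35% → £53000 × 1.35% × 16/365 = £31.3644
9 April – 6 July 2010: 89 days at 1% → £53000 × 1% × 89/365 = £129.2329
7 July – 31 July 2010: 25 days at 2% → £53000 × 2% × 25/365 = £72.6027
Total = £557.3712

£557.37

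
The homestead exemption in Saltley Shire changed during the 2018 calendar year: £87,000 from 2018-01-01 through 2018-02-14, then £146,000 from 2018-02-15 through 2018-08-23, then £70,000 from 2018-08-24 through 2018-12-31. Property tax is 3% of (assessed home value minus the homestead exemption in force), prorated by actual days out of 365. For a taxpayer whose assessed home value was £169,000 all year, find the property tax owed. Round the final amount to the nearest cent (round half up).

2018-01-01 to 2018-02-14: 45 days, exemption £87,000 → (£169,000 − £87,000) × 3% × 45/365 = £303.2877
2018-02-15 to 2018-08-23: 190 days, exemption £146,000 → (£169,000 − £146,000) × 3% × 190/365 = £359.1781
2018-08-24 to 2018-12-31: 130 days, exemption £70,000 → (£169,000 − £70,000) × 3% × 130/365 = £1,057.8082
Total = £1,720.2740

£1,720.27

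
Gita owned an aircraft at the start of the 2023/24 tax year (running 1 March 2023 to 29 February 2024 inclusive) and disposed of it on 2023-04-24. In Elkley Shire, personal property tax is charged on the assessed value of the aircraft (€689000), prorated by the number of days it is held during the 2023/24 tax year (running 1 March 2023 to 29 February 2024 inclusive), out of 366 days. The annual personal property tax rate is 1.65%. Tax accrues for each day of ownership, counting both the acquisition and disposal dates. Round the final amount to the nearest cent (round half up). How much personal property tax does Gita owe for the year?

€1708.38

Days held (2023-03-01 to 2023-04-24): 55 out of 366
Tax = €689000 × 1.65% × 55/366 = €1708.3811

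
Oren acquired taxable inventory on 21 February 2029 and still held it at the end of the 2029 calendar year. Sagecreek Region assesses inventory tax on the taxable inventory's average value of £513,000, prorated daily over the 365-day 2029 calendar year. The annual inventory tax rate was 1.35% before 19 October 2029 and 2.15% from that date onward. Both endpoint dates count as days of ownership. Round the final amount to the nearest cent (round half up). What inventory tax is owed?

21 February – 18 October 2029: 240 days at 1.35% → £513,000 × 1.35% × 240/365 = £4,553.7534
19 October – 31 December 2029: 74 days at 2.15% → £513,000 × 2.15% × 74/365 = £2,236.1178
Total = £6,789.8712

£6,789.87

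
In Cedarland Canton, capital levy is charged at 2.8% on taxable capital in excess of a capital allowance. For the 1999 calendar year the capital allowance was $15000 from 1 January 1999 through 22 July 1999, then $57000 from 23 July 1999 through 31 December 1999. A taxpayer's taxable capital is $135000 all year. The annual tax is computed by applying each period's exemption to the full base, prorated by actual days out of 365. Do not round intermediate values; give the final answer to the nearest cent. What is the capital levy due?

1 January – 22 July 1999: 203 days, exemption $15000 → ($135000 − $15000) × 2.8% × 203/365 = $1868.7123
23 July – 31 December 1999: 162 days, exemption $57000 → ($135000 − $57000) × 2.8% × 162/365 = $969.3370
Total = $2838.0493

$2838.05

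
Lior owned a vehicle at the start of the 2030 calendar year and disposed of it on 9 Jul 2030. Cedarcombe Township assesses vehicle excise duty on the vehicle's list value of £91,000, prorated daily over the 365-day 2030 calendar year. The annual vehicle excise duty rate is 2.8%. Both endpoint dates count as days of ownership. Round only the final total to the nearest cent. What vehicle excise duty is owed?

£1,326.36

Days held (1 Jan – 9 Jul 2030): 190 out of 365
Tax = £91,000 × 2.8% × 190/365 = £1,326.3562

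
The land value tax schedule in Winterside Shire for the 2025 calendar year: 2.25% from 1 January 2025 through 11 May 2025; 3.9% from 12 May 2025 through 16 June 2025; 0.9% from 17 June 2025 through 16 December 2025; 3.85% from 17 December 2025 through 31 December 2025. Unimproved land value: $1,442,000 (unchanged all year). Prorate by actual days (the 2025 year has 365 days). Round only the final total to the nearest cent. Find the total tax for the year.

1 January – 11 May 2025: 131 days at 2.25% → $1,442,000 × 2.25% × 131/365 = $11,644.6438
12 May – 16 June 2025: 36 days at 3.9% → $1,442,000 × 3.9% × 36/365 = $5,546.7616
17 June – 16 December 2025: 183 days at 0.9% → $1,442,000 × 0.9% × 183/365 = $6,506.7781
17 December – 31 December 2025: 15 days at 3.85% → $1,442,000 × 3.85% × 15/365 = $2,281.5205
Total = $25,979.7041

$25,979.70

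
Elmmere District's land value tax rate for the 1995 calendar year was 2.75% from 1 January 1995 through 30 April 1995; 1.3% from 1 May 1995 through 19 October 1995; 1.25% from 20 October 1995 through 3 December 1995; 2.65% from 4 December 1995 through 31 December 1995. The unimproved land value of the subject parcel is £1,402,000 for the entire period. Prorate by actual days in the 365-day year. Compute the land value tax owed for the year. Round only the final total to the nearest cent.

£26,275.02

1 January – 30 April 1995: 120 days at 2.75% → £1,402,000 × 2.75% × 120/365 = £12,675.6164
1 May – 19 October 1995: 172 days at 1.3% → £1,402,000 × 1.3% × 172/365 = £8,588.6904
20 October – 3 December 1995: 45 days at 1.25% → £1,402,000 × 1.25% × 45/365 = £2,160.6164
4 December – 31 December 1995: 28 days at 2.65% → £1,402,000 × 2.65% × 28/365 = £2,850.0932
Total = £26,275.0164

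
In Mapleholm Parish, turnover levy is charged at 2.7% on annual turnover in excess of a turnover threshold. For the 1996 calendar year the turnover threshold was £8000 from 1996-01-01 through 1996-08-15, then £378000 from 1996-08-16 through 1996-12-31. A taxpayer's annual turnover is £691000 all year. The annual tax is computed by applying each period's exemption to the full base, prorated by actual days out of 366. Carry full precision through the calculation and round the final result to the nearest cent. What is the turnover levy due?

£14674.28

1996-01-01 to 1996-08-15: 228 days, exemption £8000 → (£691000 − £8000) × 2.7% × 228/366 = £11487.8361
1996-08-16 to 1996-12-31: 138 days, exemption £378000 → (£691000 − £378000) × 2.7% × 138/366 = £3186.4426
Total = £14674.2787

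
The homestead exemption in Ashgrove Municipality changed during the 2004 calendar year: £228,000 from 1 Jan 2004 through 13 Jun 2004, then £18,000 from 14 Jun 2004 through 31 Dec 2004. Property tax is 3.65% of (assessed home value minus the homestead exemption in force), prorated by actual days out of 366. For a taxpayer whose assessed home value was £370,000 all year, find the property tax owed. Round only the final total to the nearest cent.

£9,392.47

1 Jan – 13 Jun 2004: 165 days, exemption £228,000 → (£370,000 − £228,000) × 3.65% × 165/366 = £2,336.5984
14 Jun – 31 Dec 2004: 201 days, exemption £18,000 → (£370,000 − £18,000) × 3.65% × 201/366 = £7,055.8689
Total = £9,392.4672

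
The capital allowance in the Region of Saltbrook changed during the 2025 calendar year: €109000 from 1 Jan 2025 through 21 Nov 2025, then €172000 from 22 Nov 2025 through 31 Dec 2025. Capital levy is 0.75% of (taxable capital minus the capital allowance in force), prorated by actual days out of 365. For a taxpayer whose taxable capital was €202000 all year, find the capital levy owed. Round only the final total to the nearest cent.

€645.72

1 Jan – 21 Nov 2025: 325 days, exemption €109000 → (€202000 − €109000) × 0.75% × 325/365 = €621.0616
22 Nov – 31 Dec 2025: 40 days, exemption €172000 → (€202000 − €172000) × 0.75% × 40/365 = €24.6575
Total = €645.7192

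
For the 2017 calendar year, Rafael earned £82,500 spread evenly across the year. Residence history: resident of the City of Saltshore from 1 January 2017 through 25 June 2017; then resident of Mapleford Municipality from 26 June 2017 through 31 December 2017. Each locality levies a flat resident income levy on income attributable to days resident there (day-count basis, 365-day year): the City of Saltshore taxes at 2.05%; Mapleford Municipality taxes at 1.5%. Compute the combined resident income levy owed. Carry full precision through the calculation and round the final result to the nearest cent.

The City of Saltshore, 1 January – 25 June 2017: 176 days → £82,500 × 2.05% × 176/365 = £815.5068
Mapleford Municipality, 26 June – 31 December 2017: 189 days → £82,500 × 1.5% × 189/365 = £640.7877
Total = £1,456.2945

£1,456.29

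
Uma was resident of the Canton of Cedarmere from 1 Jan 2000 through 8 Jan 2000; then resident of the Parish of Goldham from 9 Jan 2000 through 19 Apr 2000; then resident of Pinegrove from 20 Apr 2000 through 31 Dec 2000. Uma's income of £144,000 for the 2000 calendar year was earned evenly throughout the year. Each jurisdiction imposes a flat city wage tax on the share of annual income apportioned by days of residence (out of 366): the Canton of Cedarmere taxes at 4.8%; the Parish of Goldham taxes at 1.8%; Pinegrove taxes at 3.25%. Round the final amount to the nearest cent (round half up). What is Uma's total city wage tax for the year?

£4,146.89

The Canton of Cedarmere, 1 Jan – 8 Jan 2000: 8 days → £144,000 × 4.8% × 8/366 = £151.0820
The Parish of Goldham, 9 Jan – 19 Apr 2000: 102 days → £144,000 × 1.8% × 102/366 = £722.3607
Pinegrove, 20 Apr – 31 Dec 2000: 256 days → £144,000 × 3.25% × 256/366 = £3,273.4426
Total = £4,146.8852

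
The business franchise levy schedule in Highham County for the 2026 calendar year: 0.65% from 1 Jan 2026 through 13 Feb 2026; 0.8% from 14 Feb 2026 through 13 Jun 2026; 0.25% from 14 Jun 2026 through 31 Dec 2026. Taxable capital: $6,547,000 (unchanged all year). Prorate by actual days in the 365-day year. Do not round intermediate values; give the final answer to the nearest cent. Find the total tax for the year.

$31,362.82

1 Jan – 13 Feb 2026: 44 days at 0.65% → $6,547,000 × 0.65% × 44/365 = $5,129.9781
14 Feb – 13 Jun 2026: 120 days at 0.8% → $6,547,000 × 0.8% × 120/365 = $17,219.5068
14 Jun – 31 Dec 2026: 201 days at 0.25% → $6,547,000 × 0.25% × 201/365 = $9,013.3356
Total = $31,362.8205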